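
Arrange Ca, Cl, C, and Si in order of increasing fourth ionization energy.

After 3 electrons have been removed, what remains? Ca³⁺ is already 1 electron into the core; Cl³⁺ still has 4 valence electrons; C³⁺ still has 1 valence electron; Si³⁺ still has 1 valence electron.
Pulling an electron out of a noble-gas core costs far more than removing a remaining valence electron, so Ca sits at the high end of IE_4.
Valence configurations: Cl³⁺ [Ne]3s²3p², C³⁺ [He]2s¹, Si³⁺ [Ne]3s¹.
Approximate IE_4 values (kJ/mol): Ca 6491, Cl 5159, C 6223, Si 4356.
Overall IE_4 order: Si < Cl < C < Ca.

Si < Cl < C < Ca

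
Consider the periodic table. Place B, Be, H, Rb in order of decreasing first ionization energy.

H, Be, B, Rb

H is in period 1, group 1; Be is in period 2, group 2; B is in period 2, group 13; Rb is in period 5, group 1.
Removing the outermost electron gets harder across a period and easier down a group.
Neither a single period nor a single group — weigh both effects.
B > Rb: relative to Rb, both the across-period and down-group shifts push B's first ionization energy up.
Be > B: this pair runs against the simple trend — see the exception note.
H > Be: the two effects oppose for this pair; the down-group effect wins (1312 vs 900 kJ/mol).
Note the exception: Be has a higher first ionization energy than B, contrary to the simple trend — removing B's lone 2p electron is easier than breaking Be's filled 2s².
Approximate values (kJ/mol): H 1312, Be 900, B 801, Rb 403.
So from highest to lowest: H > Be > B > Rb.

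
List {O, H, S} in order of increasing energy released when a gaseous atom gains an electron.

H is in period 1, group 1; O is in period 2, group 16; S is in period 3, group 16.
Atoms with high Z_eff and room in the valence shell (especially the halogens) have the most exothermic electron affinities.
These span different periods and groups, so the two trends combine.
O > H: the two effects oppose for this pair; the across-period effect wins (141 vs 73 kJ/mol).
S > O: this pair runs against the simple trend — see the exception note.
Note the exception: S has a higher electron affinity than O, contrary to the simple trend — the compact 2p subshell of O repels the added electron more than S's larger 3p does.
Tabulated electron affinity (kJ/mol): H 73, O 141, S 200.
So from lowest to highest: H < O < S.

H < O < S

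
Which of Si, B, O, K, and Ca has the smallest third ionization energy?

After 2 electrons have been removed, what remains? Si²⁺ still has 2 valence electrons; B²⁺ still has 1 valence electron; O²⁺ still has 4 valence electrons; K²⁺ is already 1 electron into the core; Ca²⁺ is the bare [Ar] core.
Usually core removal costs more than valence removal, but here the competition is close: a tightly held n=2 valence electron can cost more to remove than an n=3 core electron, so the actual values have to decide it.
Valence configurations: Si²⁺ [Ne]3s², B²⁺ [He]2s¹, O²⁺ [He]2s²2p².
Tabulated IE_3 (kJ/mol): Si 3232, B 3660, O 5300, K 4420, Ca 4912.
Overall IE_3 order: Si < B < K < Ca < O.

Si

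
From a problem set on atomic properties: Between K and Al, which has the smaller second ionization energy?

IE_2 is the cost of taking one more electron from the +1 cation: K⁺ is the bare [Ar] core; Al⁺ still has 2 valence electrons.
Pulling an electron out of a noble-gas core costs far more than removing a remaining valence electron, so K sits at the high end of IE_2.
The numbers (kJ/mol): K 3052, Al 1817.
So the second ionization energies run Al < K.

Al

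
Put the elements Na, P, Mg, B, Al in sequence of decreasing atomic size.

Na > Mg > Al > P > B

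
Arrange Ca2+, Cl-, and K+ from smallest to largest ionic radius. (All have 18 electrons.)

All of these have 18 electrons, so size is governed by nuclear charge alone: the more protons, the stronger the pull on the same electron cloud, and the smaller the ion.
Nuclear charges: Ca2+ (Z=20), K+ (Z=19), Cl- (Z=17).
Smallest to largest: Ca2+ < K+ < Cl-.

Ca2+, K+, Cl-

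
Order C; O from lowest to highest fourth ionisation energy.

C < O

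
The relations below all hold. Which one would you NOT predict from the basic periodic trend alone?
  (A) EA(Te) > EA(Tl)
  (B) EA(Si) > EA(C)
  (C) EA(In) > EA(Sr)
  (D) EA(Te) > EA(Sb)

(B)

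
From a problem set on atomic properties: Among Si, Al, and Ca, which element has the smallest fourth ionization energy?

After 3 electrons have been removed, what remains? Si³⁺ still has 1 valence electron; Al³⁺ is the bare [Ne] core; Ca³⁺ is already 1 electron into the core.
Breaking into a closed-shell core is much more expensive than removing a leftover valence electron — Ca and Al have the largest IE_4 here.
Approximate IE_4 values (kJ/mol): Si 4356, Al 11577, Ca 6491.
Putting it together, IE_4: Si < Ca < Al.

Si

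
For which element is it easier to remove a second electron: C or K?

IE_2 is the cost of taking one more electron from the +1 cation: C⁺ still has 3 valence electrons; K⁺ is the bare [Ar] core.
Core electrons are held far more tightly than valence electrons, so K tops the IE_2 order.
The numbers (kJ/mol): C 2353, K 3052.
So the second ionization energies run C < K.

C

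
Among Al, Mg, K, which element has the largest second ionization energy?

K

The second ionization energy removes an electron from the +1 ion. For each element: Al⁺ still has 2 valence electrons; Mg⁺ still has 1 valence electron; K⁺ is the bare [Ar] core.
Breaking into a closed-shell core is much more expensive than removing a leftover valence electron — K has the largest IE_2 here.
Valence configurations: Al⁺ [Ne]3s², Mg⁺ [Ne]3s¹.
The numbers (kJ/mol): Al 1817, Mg 1451, K 3052.
Hence IE_2: Mg < Al < K.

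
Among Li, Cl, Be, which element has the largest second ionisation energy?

Li

Consider each +1 ion: Li⁺ is the bare [He] core; Cl⁺ still has 6 valence electrons; Be⁺ still has 1 valence electron.
Breaking into a closed-shell core is much more expensive than removing a leftover valence electron — Li has the largest IE_2 here.
Valence configurations: Cl⁺ [Ne]3s²3p⁴, Be⁺ [He]2s¹.
The numbers (kJ/mol): Li 7298, Cl 2298, Be 1757.
So the second ionization energies run Be < Cl < Li.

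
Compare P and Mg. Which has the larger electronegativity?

P

Mg is in period 3, group 2; P is in period 3, group 15.
Smaller atoms with higher effective nuclear charge are more electronegative.
All lie in period 3, so electronegativity increases left to right.
So P has the larger electronegativity (P > Mg).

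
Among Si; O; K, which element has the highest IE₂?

Consider each +1 ion: Si⁺ still has 3 valence electrons; O⁺ still has 5 valence electrons; K⁺ is the bare [Ar] core.
Usually core removal costs more than valence removal, but here the competition is close: a tightly held n=2 valence electron can cost more to remove than an n=3 core electron, so the actual values have to decide it.
Valence configurations: Si⁺ [Ne]3s²3p¹, O⁺ [He]2s²2p³.
Tabulated IE_2 (kJ/mol): Si 1577, O 3388, K 3052.
Overall IE_2 order: Si < K < O.

O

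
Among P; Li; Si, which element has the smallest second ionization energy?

The second ionization energy removes an electron from the +1 ion. For each element: P⁺ still has 4 valence electrons; Li⁺ is the bare [He] core; Si⁺ still has 3 valence electrons.
Core electrons are held far more tightly than valence electrons, so Li tops the IE_2 order.
Valence configurations: P⁺ [Ne]3s²3p², Si⁺ [Ne]3s²3p¹.
The numbers (kJ/mol): P 1907, Li 7298, Si 1577.
Overall IE_2 order: Si < P < Li.

Si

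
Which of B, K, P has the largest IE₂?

Consider each +1 ion: B⁺ still has 2 valence electrons; K⁺ is the bare [Ar] core; P⁺ still has 4 valence electrons.
Core electrons are held far more tightly than valence electrons, so K tops the IE_2 order.
Valence configurations: B⁺ [He]2s², P⁺ [Ne]3s²3p².
Approximate IE_2 values (kJ/mol): B 2427, K 3052, P 1907.
Hence IE_2: P < B < K.

K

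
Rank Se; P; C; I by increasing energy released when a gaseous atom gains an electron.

P < C < Se < I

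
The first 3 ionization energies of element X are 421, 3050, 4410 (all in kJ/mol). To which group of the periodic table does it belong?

Look for the largest jump between consecutive ionization energies: IE2/IE1 ≈ 7.2, far larger than any earlier ratio.
That jump marks the point where a core electron is being removed. So the atom has 1 valence electron.
A main-group element with 1 valence electron is in group 1.

Group 1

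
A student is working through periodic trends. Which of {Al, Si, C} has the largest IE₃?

IE_3 is the cost of taking one more electron from the +2 cation: Al²⁺ still has 1 valence electron; Si²⁺ still has 2 valence electrons; C²⁺ still has 2 valence electrons.
All are still removing valence electrons, so compare the +2 ions as you would atoms: IE_3 generally rises across a period (higher Z_eff) and falls down a group (larger shell), subject to the usual subshell exceptions.
Valence configurations: Al²⁺ [Ne]3s¹, Si²⁺ [Ne]3s², C²⁺ [He]2s².
Approximate IE_3 values (kJ/mol): Al 2745, Si 3232, C 4620.
Putting it together, IE_3: Al < Si < C.

C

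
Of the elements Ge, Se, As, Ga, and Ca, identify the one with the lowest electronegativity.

Ca

Atoms toward the upper right of the periodic table pull bonding electrons most strongly.
All lie in period 4, so electronegativity increases left to right.
The lowest electronegativity among these belongs to Ca.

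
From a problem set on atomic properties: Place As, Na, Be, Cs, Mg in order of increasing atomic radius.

Be, As, Mg, Na, Cs

Atomic radius shrinks across a period as nuclear charge pulls the same shell inward, and grows down a group as new shells are added.
These span different periods and groups, so the two trends combine.
As > Be: the two effects oppose for this pair; the down-group effect wins (121 vs 102 pm).
Mg > As: the two effects oppose for this pair; the across-period effect wins (139 vs 121 pm).
Na > Mg: Na lies to the left of Mg in period 3, so the across-period effect alone puts Na larger.
Cs > Na: Cs sits below Na in group 1, so the down-group effect alone puts Cs larger.
For reference (pm): Be 102, Na 155, Mg 139, As 121, Cs 232.
So from smallest to largest: Be < As < Mg < Na < Cs.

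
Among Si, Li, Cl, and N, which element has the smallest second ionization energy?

The second ionization energy removes an electron from the +1 ion. For each element: Si⁺ still has 3 valence electrons; Li⁺ is the bare [He] core; Cl⁺ still has 6 valence electrons; N⁺ still has 4 valence electrons.
Core electrons are held far more tightly than valence electrons, so Li tops the IE_2 order.
Valence configurations: Si⁺ [Ne]3s²3p¹, Cl⁺ [Ne]3s²3p⁴, N⁺ [He]2s²2p².
The numbers (kJ/mol): Si 1577, Li 7298, Cl 2298, N 2856.
Overall IE_2 order: Si < Cl < N < Li.

Si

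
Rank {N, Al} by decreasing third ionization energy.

N > Al

After 2 electrons have been removed, what remains? N²⁺ still has 3 valence electrons; Al²⁺ still has 1 valence electron.
All are still removing valence electrons, so compare the +2 ions as you would atoms: IE_3 generally rises across a period (higher Z_eff) and falls down a group (larger shell), subject to the usual subshell exceptions.
Valence configurations: N²⁺ [He]2s²2p¹, Al²⁺ [Ne]3s¹.
Tabulated IE_3 (kJ/mol): N 4578, Al 2745.
Putting it together, IE_3: Al < N.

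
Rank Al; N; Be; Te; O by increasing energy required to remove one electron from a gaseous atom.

Al, Te, Be, O, N

Be is in period 2, group 2; N is in period 2, group 15; O is in period 2, group 16; Al is in period 3, group 13; Te is in period 5, group 16.
Across a period the outer electron is held more tightly (higher IE₁); down a group it sits in a higher shell, more shielded, and comes off more easily.
Here both period and group differ, so the two effects have to be weighed against each other.
Te > Al: the two effects oppose for this pair; the across-period effect wins (869 vs 578 kJ/mol).
Be > Te: the two effects oppose for this pair; the down-group effect wins (900 vs 869 kJ/mol).
O > Be: both are in period 2; the period trend gives O the larger value.
N > O: this pair runs against the simple trend — see the exception note.
Note the exception: N has a higher first ionization energy than O, contrary to the simple trend — pairing an electron in O's 2p⁴ costs repulsion energy, so O ionizes more easily than half-filled N (2p³).
Tabulated first ionization energy (kJ/mol): Be 900, N 1402, O 1314, Al 578, Te 869.
So from lowest to highest: Al < Te < Be < O < N.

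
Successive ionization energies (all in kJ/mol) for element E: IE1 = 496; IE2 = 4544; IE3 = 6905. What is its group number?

Group 1

Look for the largest jump between consecutive ionization energies: IE2/IE1 ≈ 9.2, far larger than any earlier ratio.
That jump marks the point where a core electron is being removed. So the atom has 1 valence electron.
A main-group element with 1 valence electron is in group 1.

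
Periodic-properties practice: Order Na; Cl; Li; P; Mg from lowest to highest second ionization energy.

Mg, P, Cl, Na, Li

After 1 electron has been removed, what remains? Na⁺ is the bare [Ne] core; Cl⁺ still has 6 valence electrons; Li⁺ is the bare [He] core; P⁺ still has 4 valence electrons; Mg⁺ still has 1 valence electron.
Core electrons are held far more tightly than valence electrons, so Na and Li top the IE_2 order.
Valence configurations: Cl⁺ [Ne]3s²3p⁴, P⁺ [Ne]3s²3p², Mg⁺ [Ne]3s¹.
Approximate IE_2 values (kJ/mol): Na 4562, Cl 2298, Li 7298, P 1907, Mg 1451.
Overall IE_2 order: Mg < P < Cl < Na < Li.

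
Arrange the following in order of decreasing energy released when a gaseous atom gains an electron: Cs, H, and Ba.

H > Cs > Ba

H is in period 1, group 1; Cs is in period 6, group 1; Ba is in period 6, group 2.
Adding an electron releases more energy for atoms nearer the top right (short of the noble gases).
These span different periods and groups, so the two trends combine.
Cs > Ba: this pair runs against the simple trend — see the exception note.
H > Cs: they share group 1; the group trend gives H the larger value.
Note the exception: Cs has a higher electron affinity than Ba, contrary to the simple trend — adding an electron to Ba (ns²) has to open a new, higher-energy np subshell, which is unfavourable.
Tabulated electron affinity (kJ/mol): H 73, Cs 46, Ba 14.
So from highest to lowest: H > Cs > Ba.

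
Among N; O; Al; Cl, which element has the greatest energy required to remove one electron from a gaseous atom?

N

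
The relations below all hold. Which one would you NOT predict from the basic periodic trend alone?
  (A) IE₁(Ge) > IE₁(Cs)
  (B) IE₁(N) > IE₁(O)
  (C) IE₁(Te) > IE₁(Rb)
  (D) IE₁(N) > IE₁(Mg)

The general trend: first ionization energy increases across a period and decreases down a group.
(A) Ge (period 4, group 14) vs Cs (period 6, group 1): the stated order agrees with the simple trend.
(B) N (period 2, group 15) vs O (period 2, group 16): the stated order contradicts the simple trend.
(C) Te (period 5, group 16) vs Rb (period 5, group 1): the stated order agrees with the simple trend.
(D) N (period 2, group 15) vs Mg (period 3, group 2): the stated order agrees with the simple trend.
The exception is (B): pairing an electron in O's 2p⁴ costs repulsion energy, so O ionizes more easily than half-filled N (2p³).

(B)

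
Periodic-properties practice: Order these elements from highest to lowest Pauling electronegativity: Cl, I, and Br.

Cl > Br > I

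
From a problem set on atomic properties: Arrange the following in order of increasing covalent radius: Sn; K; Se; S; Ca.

S < Se < Sn < Ca < K

S is in period 3, group 16; K is in period 4, group 1; Ca is in period 4, group 2; Se is in period 4, group 16; Sn is in period 5, group 14.
Radius decreases left→right (rising Z_eff, same n) and increases top→bottom (higher n).
These span different periods and groups, so the two trends combine.
Se > S: they share group 16; the group trend gives Se the larger value.
Sn > Se: relative to Se, both the across-period and down-group shifts push Sn's atomic radius up.
Ca > Sn: the two effects oppose for this pair; the across-period effect wins (171 vs 140 pm).
K > Ca: K lies to the left of Ca in period 4, so the across-period effect alone puts K larger.
For reference (pm): S 103, K 196, Ca 171, Se 116, Sn 140.
So from smallest to largest: S < Se < Sn < Ca < K.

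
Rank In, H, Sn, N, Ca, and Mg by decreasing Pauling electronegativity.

N > H > Sn > In > Mg > Ca

H is in period 1, group 1; N is in period 2, group 15; Mg is in period 3, group 2; Ca is in period 4, group 2; In is in period 5, group 13; Sn is in period 5, group 14.
Smaller atoms with higher effective nuclear charge are more electronegative.
Here both period and group differ, so the two effects have to be weighed against each other.
Mg > Ca: Mg sits above Ca in group 2, so the down-group effect alone puts Mg higher.
In > Mg: the two effects oppose for this pair; the across-period effect wins (1.78 vs 1.31).
Sn > In: both are in period 5; the period trend gives Sn the larger value.
H > Sn: the two effects oppose for this pair; the down-group effect wins (2.20 vs 1.96).
N > H: period and group pull opposite ways; the across-period shift dominates (3.04 vs 2.20).
Tabulated electronegativity (Pauling): H 2.20, N 3.04, Mg 1.31, Ca 1.00, In 1.78, Sn 1.96.
So from highest to lowest: N > H > Sn > In > Mg > Ca.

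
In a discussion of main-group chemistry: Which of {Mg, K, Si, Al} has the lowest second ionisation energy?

Mg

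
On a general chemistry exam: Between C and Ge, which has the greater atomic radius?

Ge

C is in period 2, group 14; Ge is in period 4, group 14.
Atomic radius shrinks across a period as nuclear charge pulls the same shell inward, and grows down a group as new shells are added.
All are in group 14, so atomic radius increases down the group.
So Ge has the greater atomic radius (Ge > C).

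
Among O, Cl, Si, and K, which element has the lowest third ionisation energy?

The third ionization energy removes an electron from the +2 ion. For each element: O²⁺ still has 4 valence electrons; Cl²⁺ still has 5 valence electrons; Si²⁺ still has 2 valence electrons; K²⁺ is already 1 electron into the core.
Usually core removal costs more than valence removal, but here the competition is close: a tightly held n=2 valence electron can cost more to remove than an n=3 core electron, so the actual values have to decide it.
Valence configurations: O²⁺ [He]2s²2p², Cl²⁺ [Ne]3s²3p³, Si²⁺ [Ne]3s².
Approximate IE_3 values (kJ/mol): O 5300, Cl 3822, Si 3232, K 4420.
So the third ionization energies run Si < Cl < K < O.

Si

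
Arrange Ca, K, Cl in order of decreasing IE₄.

Ca > K > Cl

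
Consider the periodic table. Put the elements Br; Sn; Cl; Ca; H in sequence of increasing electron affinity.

H is in period 1, group 1; Cl is in period 3, group 17; Ca is in period 4, group 2; Br is in period 4, group 17; Sn is in period 5, group 14.
EA tends to increase across a period and decrease down a group, though the pattern is less regular than for IE or radius.
These span different periods and groups, so the two trends combine.
H > Ca: the two effects oppose for this pair; the down-group effect wins (73 vs 2 kJ/mol).
Sn > H: period and group pull opposite ways; the across-period shift dominates (107 vs 73 kJ/mol).
Br > Sn: relative to Sn, both the across-period and down-group shifts push Br's electron affinity up.
Cl > Br: they share group 17; the group trend gives Cl the larger value.
Tabulated electron affinity (kJ/mol): H 73, Cl 349, Ca 2, Br 325, Sn 107.
So from lowest to highest: Ca < H < Sn < Br < Cl.

Ca < H < Sn < Br < Cl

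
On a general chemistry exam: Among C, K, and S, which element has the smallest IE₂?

IE_2 is the cost of taking one more electron from the +1 cation: C⁺ still has 3 valence electrons; K⁺ is the bare [Ar] core; S⁺ still has 5 valence electrons.
Core electrons are held far more tightly than valence electrons, so K tops the IE_2 order.
Valence configurations: C⁺ [He]2s²2p¹, S⁺ [Ne]3s²3p³.
Approximate IE_2 values (kJ/mol): C 2353, K 3052, S 2252.
So the second ionization energies run S < C < K.

S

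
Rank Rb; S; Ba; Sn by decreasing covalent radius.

Rb > Ba > Sn > S

S is in period 3, group 16; Rb is in period 5, group 1; Sn is in period 5, group 14; Ba is in period 6, group 2.
Moving right in a period, electrons are added to the same shell under a stronger nuclear pull, so atoms get smaller; moving down, a new shell is opened and atoms get larger.
Here both period and group differ, so the two effects have to be weighed against each other.
Sn > S: both effects reinforce here, so Sn is clearly the larger of the two.
Ba > Sn: both effects reinforce here, so Ba is clearly the larger of the two.
Rb > Ba: the two effects oppose for this pair; the across-period effect wins (210 vs 196 pm).
For reference (pm): S 103, Rb 210, Sn 140, Ba 196.
So from largest to smallest: Rb > Ba > Sn > S.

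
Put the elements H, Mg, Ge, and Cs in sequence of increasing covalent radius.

H is in period 1, group 1; Mg is in period 3, group 2; Ge is in period 4, group 14; Cs is in period 6, group 1.
Radius decreases left→right (rising Z_eff, same n) and increases top→bottom (higher n).
Neither a single period nor a single group — weigh both effects.
Ge > H: the two effects oppose for this pair; the down-group effect wins (121 vs 32 pm).
Mg > Ge: period and group pull opposite ways; the across-period shift dominates (139 vs 121 pm).
Cs > Mg: both effects reinforce here, so Cs is clearly the larger of the two.
Approximate values (pm): H 32, Mg 139, Ge 121, Cs 232.
So from smallest to largest: H < Ge < Mg < Cs.

H < Ge < Mg < Cs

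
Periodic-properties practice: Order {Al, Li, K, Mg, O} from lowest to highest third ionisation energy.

Al < K < O < Mg < Li

After 2 electrons have been removed, what remains? Al²⁺ still has 1 valence electron; Li²⁺ is already 1 electron into the core; K²⁺ is already 1 electron into the core; Mg²⁺ is the bare [Ne] core; O²⁺ still has 4 valence electrons.
Usually core removal costs more than valence removal, but here the competition is close: a tightly held n=2 valence electron can cost more to remove than an n=3 core electron, so the actual values have to decide it.
Valence configurations: Al²⁺ [Ne]3s¹, O²⁺ [He]2s²2p².
The numbers (kJ/mol): Al 2745, Li 11815, K 4420, Mg 7733, O 5300.
Hence IE_3: Al < K < O < Mg < Li.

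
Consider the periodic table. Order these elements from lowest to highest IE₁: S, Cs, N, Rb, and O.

Cs < Rb < S < O < N

N is in period 2, group 15; O is in period 2, group 16; S is in period 3, group 16; Rb is in period 5, group 1; Cs is in period 6, group 1.
Removing the outermost electron gets harder across a period and easier down a group.
Here both period and group differ, so the two effects have to be weighed against each other.
Rb > Cs: they share group 1; the group trend gives Rb the larger value.
S > Rb: relative to Rb, both the across-period and down-group shifts push S's first ionization energy up.
O > S: they share group 16; the group trend gives O the larger value.
N > O: this pair runs against the simple trend — see the exception note.
Note the exception: N has a higher first ionization energy than O, contrary to the simple trend — pairing an electron in O's 2p⁴ costs repulsion energy, so O ionizes more easily than half-filled N (2p³).
Approximate values (kJ/mol): N 1402, O 1314, S 1000, Rb 403, Cs 376.
So from lowest to highest: Cs < Rb < S < O < N.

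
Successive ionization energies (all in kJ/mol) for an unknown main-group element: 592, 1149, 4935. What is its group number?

Look for the largest jump between consecutive ionization energies: IE3/IE2 ≈ 4.3, far larger than any earlier ratio.
That jump marks the point where a core electron is being removed. So the atom has 2 valence electrons.
A main-group element with 2 valence electrons is in group 2.

Group 2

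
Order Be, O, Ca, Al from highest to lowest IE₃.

The third ionization energy removes an electron from the +2 ion. For each element: Be²⁺ is the bare [He] core; O²⁺ still has 4 valence electrons; Ca²⁺ is the bare [Ar] core; Al²⁺ still has 1 valence electron.
Usually core removal costs more than valence removal, but here the competition is close: a tightly held n=2 valence electron can cost more to remove than an n=3 core electron, so the actual values have to decide it.
Valence configurations: O²⁺ [He]2s²2p², Al²⁺ [Ne]3s¹.
Approximate IE_3 values (kJ/mol): Be 14849, O 5300, Ca 4912, Al 2745.
Putting it together, IE_3: Al < Ca < O < Be.

Be > O > Ca > Al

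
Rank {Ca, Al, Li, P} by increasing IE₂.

IE_2 is the cost of taking one more electron from the +1 cation: Ca⁺ still has 1 valence electron; Al⁺ still has 2 valence electrons; Li⁺ is the bare [He] core; P⁺ still has 4 valence electrons.
Breaking into a closed-shell core is much more expensive than removing a leftover valence electron — Li has the largest IE_2 here.
Valence configurations: Ca⁺ [Ar]4s¹, Al⁺ [Ne]3s², P⁺ [Ne]3s²3p².
Approximate IE_2 values (kJ/mol): Ca 1145, Al 1817, Li 7298, P 1907.
Hence IE_2: Ca < Al < P < Li.

Ca < Al < P < Li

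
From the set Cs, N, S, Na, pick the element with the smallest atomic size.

N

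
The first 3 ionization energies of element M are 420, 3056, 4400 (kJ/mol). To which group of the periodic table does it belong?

Look for the largest jump between consecutive ionization energies: IE2/IE1 ≈ 7.3, far larger than any earlier ratio.
That jump marks the point where a core electron is being removed. So the atom has 1 valence electron.
A main-group element with 1 valence electron is in group 1.

Group 1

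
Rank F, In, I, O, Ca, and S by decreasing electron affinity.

O is in period 2, group 16; F is in period 2, group 17; S is in period 3, group 16; Ca is in period 4, group 2; In is in period 5, group 13; I is in period 5, group 17.
Electron affinity generally becomes more exothermic across a period toward the halogens and less exothermic down a group.
Neither a single period nor a single group — weigh both effects.
In > Ca: period and group pull opposite ways; the across-period shift dominates (29 vs 2 kJ/mol).
O > In: both effects reinforce here, so O is clearly the higher of the two.
S > O: this pair runs against the simple trend — see the exception note.
I > S: the two effects oppose for this pair; the across-period effect wins (295 vs 200 kJ/mol).
F > I: they share group 17; the group trend gives F the larger value.
Note the exception: S has a higher electron affinity than O, contrary to the simple trend — the compact 2p subshell of O repels the added electron more than S's larger 3p does.
Tabulated electron affinity (kJ/mol): O 141, F 328, S 200, Ca 2, In 29, I 295.
So from highest to lowest: F > I > S > O > In > Ca.

F > I > S > O > In > Ca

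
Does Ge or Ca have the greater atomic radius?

Ca

Across a period the added protons contract the valence shell; down a group each new principal shell makes the atom larger.
All lie in period 4, so atomic radius increases right to left.
So Ca has the greater atomic radius (Ca > Ge).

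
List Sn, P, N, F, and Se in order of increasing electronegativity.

Sn < P < Se < N < F

N is in period 2, group 15; F is in period 2, group 17; P is in period 3, group 15; Se is in period 4, group 16; Sn is in period 5, group 14.
Smaller atoms with higher effective nuclear charge are more electronegative.
Neither a single period nor a single group — weigh both effects.
P > Sn: both effects reinforce here, so P is clearly the higher of the two.
Se > P: the two effects oppose for this pair; the across-period effect wins (2.55 vs 2.19).
N > Se: period and group pull opposite ways; the down-group shift dominates (3.04 vs 2.55).
F > N: F lies to the right of N in period 2, so the across-period effect alone puts F higher.
For reference (Pauling): N 3.04, F 3.98, P 2.19, Se 2.55, Sn 1.96.
So from lowest to highest: Sn < P < Se < N < F.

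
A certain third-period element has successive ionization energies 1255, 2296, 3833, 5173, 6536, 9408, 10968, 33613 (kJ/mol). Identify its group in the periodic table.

Look for the largest jump between consecutive ionization energies: IE8/IE7 ≈ 3.1, far larger than any earlier ratio.
That jump marks the point where a core electron is being removed. So the atom has 7 valence electrons.
A main-group element with 7 valence electrons is in group 17.

Group 17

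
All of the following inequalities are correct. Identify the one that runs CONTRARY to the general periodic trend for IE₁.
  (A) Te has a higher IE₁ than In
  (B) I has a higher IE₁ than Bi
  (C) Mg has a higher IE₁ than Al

(C)

The general trend: IE₁ increases across a period and decreases down a group.
(A) Te (period 5, group 16) vs In (period 5, group 13): the stated order agrees with the simple trend.
(B) I (period 5, group 17) vs Bi (period 6, group 15): the stated order agrees with the simple trend.
(C) Mg (period 3, group 2) vs Al (period 3, group 13): the stated order contradicts the simple trend.
The exception is (C): Al's single 3p electron is easier to remove than one from Mg's filled 3s².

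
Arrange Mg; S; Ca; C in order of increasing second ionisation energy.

The second ionization energy removes an electron from the +1 ion. For each element: Mg⁺ still has 1 valence electron; S⁺ still has 5 valence electrons; Ca⁺ still has 1 valence electron; C⁺ still has 3 valence electrons.
All are still removing valence electrons, so compare the +1 ions as you would atoms: IE_2 generally rises across a period (higher Z_eff) and falls down a group (larger shell), subject to the usual subshell exceptions.
Valence configurations: Mg⁺ [Ne]3s¹, S⁺ [Ne]3s²3p³, Ca⁺ [Ar]4s¹, C⁺ [He]2s²2p¹.
Approximate IE_2 values (kJ/mol): Mg 1451, S 2252, Ca 1145, C 2353.
So the second ionization energies run Ca < Mg < S < C.

Ca < Mg < S < C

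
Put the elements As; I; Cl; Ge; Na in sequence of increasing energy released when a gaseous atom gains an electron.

Electron affinity generally becomes more exothermic across a period toward the halogens and less exothermic down a group.
Here both period and group differ, so the two effects have to be weighed against each other.
As > Na: period and group pull opposite ways; the across-period shift dominates (78 vs 53 kJ/mol).
Ge > As: this pair runs against the simple trend — see the exception note.
I > Ge: period and group pull opposite ways; the across-period shift dominates (295 vs 119 kJ/mol).
Cl > I: they share group 17; the group trend gives Cl the larger value.
Note the exception: Ge has a higher electron affinity than As, contrary to the simple trend — adding an electron to As's half-filled 4p³ is unfavourable, so Ge (4p²) has the more exothermic EA.
For reference (kJ/mol): Na 53, Cl 349, Ge 119, As 78, I 295.
So from lowest to highest: Na < As < Ge < I < Cl.

Na < As < Ge < I < Cl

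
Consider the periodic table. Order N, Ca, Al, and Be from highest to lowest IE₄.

Be, Al, N, Ca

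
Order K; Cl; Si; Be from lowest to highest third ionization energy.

Si < Cl < K < Be

The third ionization energy removes an electron from the +2 ion. For each element: K²⁺ is already 1 electron into the core; Cl²⁺ still has 5 valence electrons; Si²⁺ still has 2 valence electrons; Be²⁺ is the bare [He] core.
Pulling an electron out of a noble-gas core costs far more than removing a remaining valence electron, so K and Be sit at the high end of IE_3.
Valence configurations: Cl²⁺ [Ne]3s²3p³, Si²⁺ [Ne]3s².
The numbers (kJ/mol): K 4420, Cl 3822, Si 3232, Be 14849.
Putting it together, IE_3: Si < Cl < K < Be.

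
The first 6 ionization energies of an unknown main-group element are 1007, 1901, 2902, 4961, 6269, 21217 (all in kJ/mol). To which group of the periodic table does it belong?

Group 15

Look for the largest jump between consecutive ionization energies: IE6/IE5 ≈ 3.4, far larger than any earlier ratio.
That jump marks the point where a core electron is being removed. So the atom has 5 valence electrons.
A main-group element with 5 valence electrons is in group 15.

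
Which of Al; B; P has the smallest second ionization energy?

Al

After 1 electron has been removed, what remains? Al⁺ still has 2 valence electrons; B⁺ still has 2 valence electrons; P⁺ still has 4 valence electrons.
All are still removing valence electrons, so compare the +1 ions as you would atoms: IE_2 generally rises across a period (higher Z_eff) and falls down a group (larger shell), subject to the usual subshell exceptions.
Valence configurations: Al⁺ [Ne]3s², B⁺ [He]2s², P⁺ [Ne]3s²3p².
Tabulated IE_2 (kJ/mol): Al 1817, B 2427, P 1907.
So the second ionization energies run Al < P < B.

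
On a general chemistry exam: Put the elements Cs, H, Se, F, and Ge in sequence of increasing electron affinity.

EA tends to increase across a period and decrease down a group, though the pattern is less regular than for IE or radius.
Neither a single period nor a single group — weigh both effects.
H > Cs: they share group 1; the group trend gives H the larger value.
Ge > H: the two effects oppose for this pair; the across-period effect wins (119 vs 73 kJ/mol).
Se > Ge: both are in period 4; the period trend gives Se the larger value.
F > Se: both effects reinforce here, so F is clearly the higher of the two.
For reference (kJ/mol): H 73, F 328, Ge 119, Se 195, Cs 46.
So from lowest to highest: Cs < H < Ge < Se < F.

Cs < H < Ge < Se < F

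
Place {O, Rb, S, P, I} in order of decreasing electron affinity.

I > S > O > P > Rb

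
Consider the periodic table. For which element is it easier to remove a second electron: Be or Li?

Be

Consider each +1 ion: Be⁺ still has 1 valence electron; Li⁺ is the bare [He] core.
Pulling an electron out of a noble-gas core costs far more than removing a remaining valence electron, so Li sits at the high end of IE_2.
The numbers (kJ/mol): Be 1757, Li 7298.
Hence IE_2: Be < Li.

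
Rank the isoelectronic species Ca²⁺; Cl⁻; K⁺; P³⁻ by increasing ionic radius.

Ca²⁺ < K⁺ < Cl⁻ < P³⁻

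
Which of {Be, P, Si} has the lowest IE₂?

After 1 electron has been removed, what remains? Be⁺ still has 1 valence electron; P⁺ still has 4 valence electrons; Si⁺ still has 3 valence electrons.
All are still removing valence electrons, so compare the +1 ions as you would atoms: IE_2 generally rises across a period (higher Z_eff) and falls down a group (larger shell), subject to the usual subshell exceptions.
Valence configurations: Be⁺ [He]2s¹, P⁺ [Ne]3s²3p², Si⁺ [Ne]3s²3p¹.
The numbers (kJ/mol): Be 1757, P 1907, Si 1577.
So the second ionization energies run Si < Be < P.

Si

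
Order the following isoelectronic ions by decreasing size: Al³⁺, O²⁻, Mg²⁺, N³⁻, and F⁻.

All of these have 10 electrons, so size is governed by nuclear charge alone: the more protons, the stronger the pull on the same electron cloud, and the smaller the ion.
Nuclear charges: Al³⁺ (Z=13), Mg²⁺ (Z=12), F⁻ (Z=9), O²⁻ (Z=8), N³⁻ (Z=7).
Largest to smallest: N³⁻ > O²⁻ > F⁻ > Mg²⁺ > Al³⁺.

N³⁻, O²⁻, F⁻, Mg²⁺, Al³⁺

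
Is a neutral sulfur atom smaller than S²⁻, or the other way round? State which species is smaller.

S

Forming S²⁻ adds 2 electrons to S. More electron–electron repulsion in the same shell, with unchanged nuclear charge, lets the cloud expand.
An anion is larger than its parent atom: S²⁻ > S.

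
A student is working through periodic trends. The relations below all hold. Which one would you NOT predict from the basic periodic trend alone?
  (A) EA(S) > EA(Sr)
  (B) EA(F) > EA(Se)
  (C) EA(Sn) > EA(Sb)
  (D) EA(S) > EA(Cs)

(C)

The general trend: electron affinity increases across a period and decreases down a group.
(A) S (period 3, group 16) vs Sr (period 5, group 2): the stated order agrees with the simple trend.
(B) F (period 2, group 17) vs Se (period 4, group 16): the stated order agrees with the simple trend.
(C) Sn (period 5, group 14) vs Sb (period 5, group 15): the stated order contradicts the simple trend.
(D) S (period 3, group 16) vs Cs (period 6, group 1): the stated order agrees with the simple trend.
The exception is (C): adding an electron to Sb's half-filled 5p³ is unfavourable, so Sn has the more exothermic EA.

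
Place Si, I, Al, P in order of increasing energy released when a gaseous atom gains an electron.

Adding an electron releases more energy for atoms nearer the top right (short of the noble gases).
These span different periods and groups, so the two trends combine.
P > Al: P lies to the right of Al in period 3, so the across-period effect alone puts P higher.
Si > P: this pair runs against the simple trend — see the exception note.
I > Si: period and group pull opposite ways; the across-period shift dominates (295 vs 134 kJ/mol).
Note the exception: Si has a higher electron affinity than P, contrary to the simple trend — adding an electron to P's half-filled 3p³ is unfavourable, so Si (3p²) has the more exothermic EA.
For reference (kJ/mol): Al 42, Si 134, P 72, I 295.
So from lowest to highest: Al < P < Si < I.

Al < P < Si < I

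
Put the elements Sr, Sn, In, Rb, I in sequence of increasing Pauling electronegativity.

Smaller atoms with higher effective nuclear charge are more electronegative.
All lie in period 5, so electronegativity increases left to right.
So from lowest to highest: Rb < Sr < In < Sn < I.

Rb < Sr < In < Sn < I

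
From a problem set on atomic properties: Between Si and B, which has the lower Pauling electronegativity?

Si

Smaller atoms with higher effective nuclear charge are more electronegative.
These sit on a diagonal, where the across-period and down-group effects partly cancel.
B > Si: the two effects oppose for this pair; the down-group effect wins (2.04 vs 1.90).
Tabulated electronegativity (Pauling): B 2.04, Si 1.90.
So Si has the lower Pauling electronegativity (Si < B).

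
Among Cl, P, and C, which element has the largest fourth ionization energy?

IE_4 is the cost of taking one more electron from the +3 cation: Cl³⁺ still has 4 valence electrons; P³⁺ still has 2 valence electrons; C³⁺ still has 1 valence electron.
All are still removing valence electrons, so compare the +3 ions as you would atoms: IE_4 generally rises across a period (higher Z_eff) and falls down a group (larger shell), subject to the usual subshell exceptions.
Valence configurations: Cl³⁺ [Ne]3s²3p², P³⁺ [Ne]3s², C³⁺ [He]2s¹.
Approximate IE_4 values (kJ/mol): Cl 5159, P 4964, C 6223.
Overall IE_4 order: P < Cl < C.

C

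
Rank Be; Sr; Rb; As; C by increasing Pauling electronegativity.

Rb < Sr < Be < As < C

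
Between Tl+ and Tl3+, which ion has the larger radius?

Tl+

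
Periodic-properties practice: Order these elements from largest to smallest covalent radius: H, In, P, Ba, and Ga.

Ba > In > Ga > P > H

Across a period the added protons contract the valence shell; down a group each new principal shell makes the atom larger.
These span different periods and groups, so the two trends combine.
P > H: period and group pull opposite ways; the down-group shift dominates (111 vs 32 pm).
Ga > P: relative to P, both the across-period and down-group shifts push Ga's atomic radius up.
In > Ga: they share group 13; the group trend gives In the larger value.
Ba > In: both effects reinforce here, so Ba is clearly the larger of the two.
Approximate values (pm): H 32, P 111, Ga 124, In 142, Ba 196.
So from largest to smallest: Ba > In > Ga > P > H.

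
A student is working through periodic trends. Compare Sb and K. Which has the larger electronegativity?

Sb

K is in period 4, group 1; Sb is in period 5, group 15.
EN rises left→right (higher Z_eff, smaller atoms) and falls top→bottom (larger, more shielded atoms).
These span different periods and groups, so the two trends combine.
Sb > K: the two effects oppose for this pair; the across-period effect wins (2.05 vs 0.82).
For reference (Pauling): K 0.82, Sb 2.05.
So Sb has the larger electronegativity (Sb > K).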